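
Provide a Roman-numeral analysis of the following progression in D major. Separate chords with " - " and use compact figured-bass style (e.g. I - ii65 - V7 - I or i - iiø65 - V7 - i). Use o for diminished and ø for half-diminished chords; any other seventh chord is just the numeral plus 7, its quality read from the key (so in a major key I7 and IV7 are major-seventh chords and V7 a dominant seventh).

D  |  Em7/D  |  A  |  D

D: root D is the tonic; major triad there is I.
Em7/D: root E is the supertonic; minor seventh chord there is ii42.
A: major triad on A = scale degree 5 → V.
D: root D is the tonic; major triad there is I.

I - ii42 - V - I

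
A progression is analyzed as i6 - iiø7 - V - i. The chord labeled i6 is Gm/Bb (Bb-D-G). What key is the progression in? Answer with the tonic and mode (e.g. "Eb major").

i6 is given as Bb-D-G — a minor triad with root G.
If G is scale degree 1 and the mode makes that degree carry a minor triad, the tonic is G and the mode is minor.

G minor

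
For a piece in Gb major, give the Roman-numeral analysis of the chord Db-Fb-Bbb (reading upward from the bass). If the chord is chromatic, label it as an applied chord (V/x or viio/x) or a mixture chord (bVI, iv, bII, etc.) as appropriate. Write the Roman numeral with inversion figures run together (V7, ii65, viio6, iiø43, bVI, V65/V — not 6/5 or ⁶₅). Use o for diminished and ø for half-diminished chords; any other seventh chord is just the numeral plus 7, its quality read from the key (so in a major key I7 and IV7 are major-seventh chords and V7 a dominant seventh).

Stacked in thirds the chord is Bbb-Db-Fb: a major triad on Bbb.
Bbb is the lowered third degree of Gb major (diatonic 3 would be Bb). This is a major triad on the lowered third degree, borrowed from the parallel minor.
With Db in the bass the chord is in first inversion, so the figured bass is 6.

bIII6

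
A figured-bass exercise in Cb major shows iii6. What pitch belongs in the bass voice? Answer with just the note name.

Gb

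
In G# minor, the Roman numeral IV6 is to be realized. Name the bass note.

IV in G# minor has root C#; the chord is C#-E#-G#.
The figure 6 means first inversion — the third is in the bass.

E#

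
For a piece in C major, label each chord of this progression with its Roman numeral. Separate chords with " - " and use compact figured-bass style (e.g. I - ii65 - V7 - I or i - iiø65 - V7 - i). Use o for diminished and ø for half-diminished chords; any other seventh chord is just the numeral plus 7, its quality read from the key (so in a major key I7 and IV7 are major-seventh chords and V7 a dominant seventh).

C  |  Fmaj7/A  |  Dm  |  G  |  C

I - IV65 - ii - V - I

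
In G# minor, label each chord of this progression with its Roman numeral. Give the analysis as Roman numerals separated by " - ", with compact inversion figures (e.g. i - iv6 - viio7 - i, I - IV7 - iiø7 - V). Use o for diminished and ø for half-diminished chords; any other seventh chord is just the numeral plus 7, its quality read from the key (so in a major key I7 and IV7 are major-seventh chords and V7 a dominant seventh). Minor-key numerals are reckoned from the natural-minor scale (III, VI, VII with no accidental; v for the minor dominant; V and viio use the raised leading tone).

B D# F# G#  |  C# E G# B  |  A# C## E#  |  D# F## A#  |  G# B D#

i65 - iv7 - V/V - V - i

B-D#-F#-G#: minor seventh chord on G# = scale degree 1 → i65.
C#-E-G#-B has root C#, degree 4 in G# minor, so iv7.
A#-C##-E#: chromatic; A# is V of V, so V/V.
D#-F##-A# has root D#, degree 5 in G# minor, so V.
G#-B-D#: root G# is the tonic; minor triad there is i.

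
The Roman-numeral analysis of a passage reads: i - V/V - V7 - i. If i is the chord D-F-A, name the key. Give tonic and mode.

The chord Dm is a minor triad rooted on D; its label is i.
If D is scale degree 1 and the mode makes that degree carry a minor triad, the tonic is D and the mode is minor.

D minor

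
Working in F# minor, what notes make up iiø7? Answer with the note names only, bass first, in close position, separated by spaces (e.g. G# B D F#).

In F# minor, scale degree 2 is G#, and the diatonic chord built there is a half-diminished seventh chord.
That chord is spelled G#-B-D-F#.

G# B D F#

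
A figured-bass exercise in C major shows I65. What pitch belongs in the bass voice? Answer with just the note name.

I in C major has root C; the chord is C-E-G-B.
The figure 65 means first inversion — the third is in the bass.

E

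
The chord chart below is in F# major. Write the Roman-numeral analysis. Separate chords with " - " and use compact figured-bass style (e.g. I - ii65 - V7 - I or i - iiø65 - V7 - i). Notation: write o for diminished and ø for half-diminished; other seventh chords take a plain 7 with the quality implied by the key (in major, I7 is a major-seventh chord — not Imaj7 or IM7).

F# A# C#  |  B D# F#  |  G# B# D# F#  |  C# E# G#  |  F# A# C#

I - IV - V7/V - V - I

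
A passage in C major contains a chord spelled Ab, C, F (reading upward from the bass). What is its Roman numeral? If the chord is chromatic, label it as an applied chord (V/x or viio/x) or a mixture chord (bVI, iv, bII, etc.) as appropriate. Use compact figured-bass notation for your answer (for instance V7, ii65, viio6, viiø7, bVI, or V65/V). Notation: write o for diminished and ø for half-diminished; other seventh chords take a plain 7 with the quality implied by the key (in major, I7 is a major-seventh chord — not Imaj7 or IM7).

The pitches F-Ab-C form a minor triad rooted on F.
F is the fourth degree of C major. This is the minor subdominant, borrowed from the parallel minor.
With Ab in the bass the chord is in first inversion, so the figured bass is 6.

iv6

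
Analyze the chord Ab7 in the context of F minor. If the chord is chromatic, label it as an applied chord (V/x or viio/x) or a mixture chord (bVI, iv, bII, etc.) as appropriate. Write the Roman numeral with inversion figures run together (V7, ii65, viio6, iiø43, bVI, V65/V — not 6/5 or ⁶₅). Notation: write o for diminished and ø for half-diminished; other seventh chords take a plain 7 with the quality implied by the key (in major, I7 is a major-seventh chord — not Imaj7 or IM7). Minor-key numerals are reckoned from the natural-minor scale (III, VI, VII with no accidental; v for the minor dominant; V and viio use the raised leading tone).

Stacked in thirds the chord is Ab-C-Eb-Gb: a dominant seventh chord on Ab.
Ab is not a diatonic chord root with this quality in F minor, but it lies a perfect fifth above Db (VI), so the chord functions as an applied dominant of VI.

V7/VI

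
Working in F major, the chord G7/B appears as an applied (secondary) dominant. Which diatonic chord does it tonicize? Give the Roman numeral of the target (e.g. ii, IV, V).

V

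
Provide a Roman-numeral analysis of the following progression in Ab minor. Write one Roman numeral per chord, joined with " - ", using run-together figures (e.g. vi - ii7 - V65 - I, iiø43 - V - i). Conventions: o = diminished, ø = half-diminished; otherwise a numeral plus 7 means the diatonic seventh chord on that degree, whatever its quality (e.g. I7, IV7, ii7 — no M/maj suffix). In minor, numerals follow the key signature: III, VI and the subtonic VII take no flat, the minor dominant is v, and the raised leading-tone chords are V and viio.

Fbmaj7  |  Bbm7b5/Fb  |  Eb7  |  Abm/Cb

Fbmaj7: major seventh chord on Fb = scale degree 6 → VI7.
Bbm7b5/Fb has root Bb, degree 2 in Ab minor, so iiø43.
Eb7 has root Eb, degree 5 in Ab minor, so V7.
Abm/Cb: minor triad on Ab = scale degree 1 → i6.

VI7 - iiø43 - V7 - i6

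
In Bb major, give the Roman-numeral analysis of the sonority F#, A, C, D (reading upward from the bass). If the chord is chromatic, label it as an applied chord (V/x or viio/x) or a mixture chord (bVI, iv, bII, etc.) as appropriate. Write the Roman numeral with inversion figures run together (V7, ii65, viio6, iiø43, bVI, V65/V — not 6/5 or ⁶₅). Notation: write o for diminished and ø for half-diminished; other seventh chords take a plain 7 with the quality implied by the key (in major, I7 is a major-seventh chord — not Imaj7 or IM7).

V65/vi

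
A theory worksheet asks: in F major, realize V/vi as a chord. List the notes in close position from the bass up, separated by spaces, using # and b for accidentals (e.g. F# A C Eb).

V/vi is a secondary dominant — the dominant triad of vi. vi in F major is D, so the applied chord's root is A, a perfect fifth above.
Building a major triad on A gives A-C#-E.

A C# E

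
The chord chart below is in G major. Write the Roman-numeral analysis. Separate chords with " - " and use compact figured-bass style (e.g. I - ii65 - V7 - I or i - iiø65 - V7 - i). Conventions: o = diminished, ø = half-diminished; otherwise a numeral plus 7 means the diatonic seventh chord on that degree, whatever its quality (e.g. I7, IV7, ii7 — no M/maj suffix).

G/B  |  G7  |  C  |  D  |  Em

I6 - V7/IV - IV - V - vi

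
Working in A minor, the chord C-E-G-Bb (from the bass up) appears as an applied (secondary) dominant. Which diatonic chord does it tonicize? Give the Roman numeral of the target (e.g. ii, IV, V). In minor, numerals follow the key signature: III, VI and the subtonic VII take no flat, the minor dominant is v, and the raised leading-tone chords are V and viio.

The chord is a dominant seventh chord on C.
A dominant resolves down a perfect fifth: C → F. In A minor, F is scale degree 6, i.e. VI.

VI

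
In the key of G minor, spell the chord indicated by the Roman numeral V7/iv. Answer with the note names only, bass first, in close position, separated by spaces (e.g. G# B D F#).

G B D F

V7/iv is a secondary dominant — the dominant seventh of iv. iv in G minor is C, so the applied chord's root is G, a perfect fifth above.
Building a dominant seventh chord on G gives G-B-D-F.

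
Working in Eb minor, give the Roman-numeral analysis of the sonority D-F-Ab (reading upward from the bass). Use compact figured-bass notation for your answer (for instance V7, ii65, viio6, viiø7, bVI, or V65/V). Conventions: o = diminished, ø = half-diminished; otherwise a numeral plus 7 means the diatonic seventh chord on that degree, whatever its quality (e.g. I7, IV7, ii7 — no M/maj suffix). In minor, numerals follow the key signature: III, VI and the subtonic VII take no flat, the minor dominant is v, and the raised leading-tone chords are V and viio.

viio

The pitches D-F-Ab form a diminished triad rooted on D.
D is scale degree 7 in Eb minor, and a diminished triad on that degree is written viio.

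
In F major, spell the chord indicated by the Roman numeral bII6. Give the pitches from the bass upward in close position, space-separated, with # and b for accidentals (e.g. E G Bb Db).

Bb Db Gb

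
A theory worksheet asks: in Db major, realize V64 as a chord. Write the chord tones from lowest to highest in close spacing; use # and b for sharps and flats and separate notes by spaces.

In Db major, the dominant is Ab, and the diatonic chord built there is a major triad.
That chord is spelled Ab-C-Eb.
With the 64 figure the chord is in second inversion; from the bass Eb upward in close position it reads Eb-Ab-C.

Eb Ab C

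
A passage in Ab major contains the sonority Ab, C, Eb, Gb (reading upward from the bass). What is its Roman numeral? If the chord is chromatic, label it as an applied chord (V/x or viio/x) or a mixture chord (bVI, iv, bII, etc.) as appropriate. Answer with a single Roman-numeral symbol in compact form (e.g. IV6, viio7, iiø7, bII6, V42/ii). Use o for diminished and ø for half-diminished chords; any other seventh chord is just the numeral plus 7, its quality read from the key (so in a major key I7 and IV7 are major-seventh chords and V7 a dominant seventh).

V7/IV

The pitches Ab-C-Eb-Gb form a dominant seventh chord rooted on Ab.
Ab is not a diatonic chord root with this quality in Ab major, but it lies a perfect fifth above Db (IV), so the chord functions as an applied dominant of IV.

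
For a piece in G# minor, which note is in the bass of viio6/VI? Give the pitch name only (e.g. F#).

The applied chord viio6/VI is rooted on D#: D#-F#-A.
The figure 6 means first inversion — the third is in the bass.

F#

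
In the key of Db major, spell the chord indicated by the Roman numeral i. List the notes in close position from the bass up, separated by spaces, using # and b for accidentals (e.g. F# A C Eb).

Db Fb Ab

Scale degree 1 in Db major is Db; here the chord built on it is altered to a minor triad. i is the minor tonic, borrowed from the parallel minor.
So the chord is Db-Fb-Ab, a minor triad.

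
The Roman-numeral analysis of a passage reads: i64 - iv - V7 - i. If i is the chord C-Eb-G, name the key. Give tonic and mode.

C minor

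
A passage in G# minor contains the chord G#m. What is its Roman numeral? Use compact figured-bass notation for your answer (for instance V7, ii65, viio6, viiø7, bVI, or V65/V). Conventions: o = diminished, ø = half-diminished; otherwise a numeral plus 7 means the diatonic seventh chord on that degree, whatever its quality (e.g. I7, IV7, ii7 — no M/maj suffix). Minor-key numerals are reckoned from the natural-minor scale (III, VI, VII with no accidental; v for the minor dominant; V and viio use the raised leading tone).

i

Stacked in thirds the chord is G#-B-D#: a minor triad on G#.
G# is scale degree 1 in G# minor, and a minor triad on that degree is written i.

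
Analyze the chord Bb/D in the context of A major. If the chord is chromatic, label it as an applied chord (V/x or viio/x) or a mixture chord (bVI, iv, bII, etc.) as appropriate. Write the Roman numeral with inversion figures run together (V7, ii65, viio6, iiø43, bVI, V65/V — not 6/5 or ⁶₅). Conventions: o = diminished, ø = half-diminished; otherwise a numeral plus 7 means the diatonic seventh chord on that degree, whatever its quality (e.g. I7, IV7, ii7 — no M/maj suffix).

bII6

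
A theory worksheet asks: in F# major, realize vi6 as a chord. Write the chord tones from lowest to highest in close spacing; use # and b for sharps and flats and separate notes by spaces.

F# A# D#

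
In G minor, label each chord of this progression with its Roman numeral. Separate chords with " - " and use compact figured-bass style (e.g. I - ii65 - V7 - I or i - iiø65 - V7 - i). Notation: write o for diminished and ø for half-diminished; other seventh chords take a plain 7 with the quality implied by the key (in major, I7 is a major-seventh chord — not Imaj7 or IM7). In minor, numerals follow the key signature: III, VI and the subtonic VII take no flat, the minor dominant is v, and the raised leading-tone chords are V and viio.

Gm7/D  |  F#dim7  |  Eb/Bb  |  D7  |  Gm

i43 - viio7 - VI64 - V7 - i

Gm7/D: root G is the tonic; minor seventh chord there is i43.
F#dim7: fully diminished seventh chord on F# = scale degree 7 → viio7.
Eb/Bb: major triad on Eb = scale degree 6 → VI64.
D7: root D is the dominant; dominant seventh chord there is V7.
Gm has root G, degree 1 in G minor, so i.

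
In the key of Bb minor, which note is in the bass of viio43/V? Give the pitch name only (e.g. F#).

Bb

The applied chord viio43/V is rooted on E: E-G-Bb-Db.
The figure 43 means second inversion — the fifth is in the bass.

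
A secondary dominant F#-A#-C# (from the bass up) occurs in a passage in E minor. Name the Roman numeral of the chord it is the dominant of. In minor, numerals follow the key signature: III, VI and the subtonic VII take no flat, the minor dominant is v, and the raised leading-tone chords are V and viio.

The chord is a major triad on F#.
A dominant resolves down a perfect fifth: F# → B. In E minor, B is scale degree 5, i.e. V.

V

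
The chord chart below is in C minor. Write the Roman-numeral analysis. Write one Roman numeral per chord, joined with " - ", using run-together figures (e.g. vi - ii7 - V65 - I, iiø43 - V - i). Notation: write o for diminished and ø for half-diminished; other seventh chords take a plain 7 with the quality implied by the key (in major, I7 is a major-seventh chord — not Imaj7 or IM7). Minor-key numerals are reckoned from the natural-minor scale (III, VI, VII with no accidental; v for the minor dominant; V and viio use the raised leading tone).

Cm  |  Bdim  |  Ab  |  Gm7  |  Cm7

Cm has root C, degree 1 in C minor, so i.
Bdim: root B is the leading tone; diminished triad there is viio.
Ab: root Ab is the submediant; major triad there is VI.
Gm7 has root G, degree 5 in C minor, so v7.
Cm7: minor seventh chord on C = scale degree 1 → i7.

i - viio - VI - v7 - i7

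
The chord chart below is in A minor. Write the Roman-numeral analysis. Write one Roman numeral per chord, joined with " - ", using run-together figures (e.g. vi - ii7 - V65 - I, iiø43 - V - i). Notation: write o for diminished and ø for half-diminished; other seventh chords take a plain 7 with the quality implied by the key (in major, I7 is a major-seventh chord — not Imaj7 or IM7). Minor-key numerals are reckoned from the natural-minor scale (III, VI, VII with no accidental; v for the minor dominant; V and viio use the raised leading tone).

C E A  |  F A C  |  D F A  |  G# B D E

i6 - VI - iv - V65

C-E-A: root A is the tonic; minor triad there is i6.
F-A-C has root F, degree 6 in A minor, so VI.
D-F-A: root D is the subdominant; minor triad there is iv.
G#-B-D-E: dominant seventh chord on E = scale degree 5 → V65.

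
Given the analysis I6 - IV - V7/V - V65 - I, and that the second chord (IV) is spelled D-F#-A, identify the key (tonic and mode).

IV is given as D-F#-A — a major triad with root D.
Counting down 3 scale steps from D places the tonic on A; a major triad on degree 4 is diatonic only in major.

A major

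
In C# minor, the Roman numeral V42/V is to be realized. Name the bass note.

The applied chord V42/V is rooted on D#: D#-F##-A#-C#.
The figure 42 means third inversion — the seventh is in the bass.

C#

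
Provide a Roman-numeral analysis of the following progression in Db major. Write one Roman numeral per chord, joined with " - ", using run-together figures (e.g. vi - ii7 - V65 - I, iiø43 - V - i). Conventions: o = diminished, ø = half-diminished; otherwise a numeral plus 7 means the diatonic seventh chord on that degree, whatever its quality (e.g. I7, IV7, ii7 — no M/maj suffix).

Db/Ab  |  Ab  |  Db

I64 - V - I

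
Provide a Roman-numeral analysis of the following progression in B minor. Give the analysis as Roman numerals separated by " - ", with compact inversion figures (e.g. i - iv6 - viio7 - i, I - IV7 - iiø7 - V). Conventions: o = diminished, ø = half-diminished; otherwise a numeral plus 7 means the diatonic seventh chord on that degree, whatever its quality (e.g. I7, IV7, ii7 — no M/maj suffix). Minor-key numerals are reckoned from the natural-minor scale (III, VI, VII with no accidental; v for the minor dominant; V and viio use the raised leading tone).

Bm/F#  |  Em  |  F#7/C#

i64 - iv - V43

Bm/F#: minor triad on B = scale degree 1 → i64.
Em: root E is the subdominant; minor triad there is iv.
F#7/C#: root F# is the dominant; dominant seventh chord there is V43.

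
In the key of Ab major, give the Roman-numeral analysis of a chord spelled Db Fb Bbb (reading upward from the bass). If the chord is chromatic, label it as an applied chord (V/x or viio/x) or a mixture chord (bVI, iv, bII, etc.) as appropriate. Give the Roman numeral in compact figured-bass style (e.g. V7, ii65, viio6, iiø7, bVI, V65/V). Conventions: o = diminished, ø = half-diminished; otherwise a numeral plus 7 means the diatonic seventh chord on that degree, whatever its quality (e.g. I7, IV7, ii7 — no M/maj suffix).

The pitches Bbb-Db-Fb form a major triad rooted on Bbb.
Bbb is the lowered second degree of Ab major (diatonic 2 would be Bb). This is the Neapolitan sixth — a major triad on the lowered second degree, here in its customary first inversion.
With Db in the bass the chord is in first inversion, so the figured bass is 6.

bII6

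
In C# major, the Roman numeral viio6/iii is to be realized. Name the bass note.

The applied chord viio6/iii is rooted on D##: D##-F##-A#.
The figure 6 means first inversion — the third is in the bass.

F##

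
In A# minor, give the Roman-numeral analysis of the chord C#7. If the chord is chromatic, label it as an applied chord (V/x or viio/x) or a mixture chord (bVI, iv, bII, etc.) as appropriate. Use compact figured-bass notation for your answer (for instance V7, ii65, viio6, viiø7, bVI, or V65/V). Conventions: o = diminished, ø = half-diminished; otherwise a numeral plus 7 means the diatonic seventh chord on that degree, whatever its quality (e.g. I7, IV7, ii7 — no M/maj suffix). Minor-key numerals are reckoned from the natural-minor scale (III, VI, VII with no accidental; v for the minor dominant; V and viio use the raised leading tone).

V7/VI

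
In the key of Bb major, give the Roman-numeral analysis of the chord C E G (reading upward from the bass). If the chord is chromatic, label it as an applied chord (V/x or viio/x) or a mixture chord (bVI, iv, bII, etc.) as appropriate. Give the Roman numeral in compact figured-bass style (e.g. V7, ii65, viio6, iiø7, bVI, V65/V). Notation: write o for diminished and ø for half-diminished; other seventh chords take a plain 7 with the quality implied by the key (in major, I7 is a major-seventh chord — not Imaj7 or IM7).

V/V

The pitches C-E-G form a major triad rooted on C.
C is not a diatonic chord root with this quality in Bb major, but it lies a perfect fifth above F (V), so the chord functions as an applied dominant of V.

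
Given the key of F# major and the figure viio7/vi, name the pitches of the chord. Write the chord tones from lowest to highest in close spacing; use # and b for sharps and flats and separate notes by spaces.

C## E# G# B

viio7/vi is a secondary leading-tone chord. The target vi is D# in F# major; the applied chord is rooted a semitone below, on C##.
Building a fully diminished seventh chord on C## gives C##-E#-G#-B.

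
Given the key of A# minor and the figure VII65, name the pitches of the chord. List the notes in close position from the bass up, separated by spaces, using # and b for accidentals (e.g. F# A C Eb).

B# D# F# G#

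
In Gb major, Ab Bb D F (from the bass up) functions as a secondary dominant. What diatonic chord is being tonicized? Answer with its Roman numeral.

vi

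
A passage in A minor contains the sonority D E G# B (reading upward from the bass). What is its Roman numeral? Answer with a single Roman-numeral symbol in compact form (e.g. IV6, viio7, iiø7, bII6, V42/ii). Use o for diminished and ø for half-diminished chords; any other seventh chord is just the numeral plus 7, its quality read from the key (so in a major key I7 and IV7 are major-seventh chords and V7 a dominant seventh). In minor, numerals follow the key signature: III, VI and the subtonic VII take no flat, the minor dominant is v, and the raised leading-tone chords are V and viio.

The pitches E-G#-B-D form a dominant seventh chord rooted on E.
E is scale degree 5 in A minor, and a dominant seventh chord on that degree is written V7.
With D in the bass the chord is in third inversion, so the figured bass is 42.

V42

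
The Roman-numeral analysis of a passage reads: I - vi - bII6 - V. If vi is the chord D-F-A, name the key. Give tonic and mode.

F major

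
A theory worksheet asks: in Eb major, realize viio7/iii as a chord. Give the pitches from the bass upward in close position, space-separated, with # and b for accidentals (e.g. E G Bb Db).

F# A C Eb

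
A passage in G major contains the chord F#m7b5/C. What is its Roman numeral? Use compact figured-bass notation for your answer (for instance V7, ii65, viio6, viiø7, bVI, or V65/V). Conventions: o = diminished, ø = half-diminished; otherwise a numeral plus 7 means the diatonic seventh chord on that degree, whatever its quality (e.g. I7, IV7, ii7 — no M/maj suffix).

viiø43

The pitches F#-A-C-E form a half-diminished seventh chord rooted on F#.
F# is scale degree 7 in G major, and a half-diminished seventh chord on that degree is written viiø7.
With C in the bass the chord is in second inversion, so the figured bass is 43.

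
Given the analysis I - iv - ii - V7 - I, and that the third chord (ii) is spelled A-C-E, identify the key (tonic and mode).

The chord Am is a minor triad rooted on A; its label is ii.
Counting down one scale step from A places the tonic on G; a minor triad on degree 2 is diatonic only in major.

G major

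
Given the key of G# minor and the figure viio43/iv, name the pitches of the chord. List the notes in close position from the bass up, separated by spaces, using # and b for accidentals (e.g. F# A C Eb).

F# A B# D#

viio43/iv is a secondary leading-tone chord. The target iv is C# in G# minor; the applied chord is rooted a semitone below, on B#.
Building a fully diminished seventh chord on B# gives B#-D#-F#-A.
The figured bass 43 indicates second inversion, placing the fifth (F#) in the bass: F#-A-B#-D#.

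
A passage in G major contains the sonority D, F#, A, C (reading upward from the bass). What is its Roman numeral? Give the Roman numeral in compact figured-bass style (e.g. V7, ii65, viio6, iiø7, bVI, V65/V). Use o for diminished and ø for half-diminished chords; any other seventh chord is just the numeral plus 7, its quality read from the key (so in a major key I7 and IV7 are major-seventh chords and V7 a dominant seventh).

The pitches D-F#-A-C form a dominant seventh chord rooted on D.
In G major, D is the dominant; the diatonic dominant seventh chord there is V7.

V7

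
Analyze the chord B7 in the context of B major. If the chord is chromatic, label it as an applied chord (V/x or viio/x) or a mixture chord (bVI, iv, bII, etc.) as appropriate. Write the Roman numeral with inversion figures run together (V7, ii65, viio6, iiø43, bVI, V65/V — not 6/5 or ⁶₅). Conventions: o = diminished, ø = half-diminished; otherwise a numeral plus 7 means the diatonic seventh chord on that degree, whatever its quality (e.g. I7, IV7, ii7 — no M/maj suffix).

The pitches B-D#-F#-A form a dominant seventh chord rooted on B.
B is not a diatonic chord root with this quality in B major, but it lies a perfect fifth above E (IV), so the chord functions as an applied dominant of IV.

V7/IV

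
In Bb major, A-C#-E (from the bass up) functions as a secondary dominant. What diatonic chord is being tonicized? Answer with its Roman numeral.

iii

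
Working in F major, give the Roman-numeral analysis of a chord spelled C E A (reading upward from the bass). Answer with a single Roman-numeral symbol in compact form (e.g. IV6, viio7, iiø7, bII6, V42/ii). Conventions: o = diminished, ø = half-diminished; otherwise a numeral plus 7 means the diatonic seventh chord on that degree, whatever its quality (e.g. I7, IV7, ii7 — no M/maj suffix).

Stacked in thirds the chord is A-C-E: a minor triad on A.
A is scale degree 3 in F major, and a minor triad on that degree is written iii.
With C in the bass the chord is in first inversion, so the figured bass is 6.

iii6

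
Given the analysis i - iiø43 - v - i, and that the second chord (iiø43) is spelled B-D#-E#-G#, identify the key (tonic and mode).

The chord E#m7b5/B is a half-diminished seventh chord rooted on E#; its label is iiø43.
If E# is scale degree 2 and the mode makes that degree carry a half-diminished seventh chord, the tonic is D# and the mode is minor.

D# minor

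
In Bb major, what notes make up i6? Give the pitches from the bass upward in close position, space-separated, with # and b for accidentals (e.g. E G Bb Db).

i6 is the minor tonic, borrowed from the parallel minor. In Bb major that root is Bb.
So the chord is Bb-Db-F.
The figured bass 6 indicates first inversion, placing the third (Db) in the bass: Db-F-Bb.

Db F Bb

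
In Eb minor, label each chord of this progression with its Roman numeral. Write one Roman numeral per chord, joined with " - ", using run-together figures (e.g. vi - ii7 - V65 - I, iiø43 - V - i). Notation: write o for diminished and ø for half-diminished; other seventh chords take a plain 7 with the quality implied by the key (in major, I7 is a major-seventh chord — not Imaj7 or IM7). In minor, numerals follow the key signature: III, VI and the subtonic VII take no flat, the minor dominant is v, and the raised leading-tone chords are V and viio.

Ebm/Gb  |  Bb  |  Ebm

Ebm/Gb: root Eb is the tonic; minor triad there is i6.
Bb has root Bb, degree 5 in Eb minor, so V.
Ebm has root Eb, degree 1 in Eb minor, so i.

i6 - V - i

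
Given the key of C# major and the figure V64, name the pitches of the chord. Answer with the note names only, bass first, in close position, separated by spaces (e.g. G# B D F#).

D# G# B#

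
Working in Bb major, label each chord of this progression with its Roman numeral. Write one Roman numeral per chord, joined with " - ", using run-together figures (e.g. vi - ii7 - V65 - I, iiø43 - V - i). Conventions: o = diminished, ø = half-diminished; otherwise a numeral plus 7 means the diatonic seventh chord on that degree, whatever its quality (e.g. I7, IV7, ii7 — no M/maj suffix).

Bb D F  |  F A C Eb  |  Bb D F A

I - V7 - I7

Bb-D-F has root Bb, degree 1 in Bb major, so I.
F-A-C-Eb has root F, degree 5 in Bb major, so V7.
Bb-D-F-A has root Bb, degree 1 in Bb major, so I7.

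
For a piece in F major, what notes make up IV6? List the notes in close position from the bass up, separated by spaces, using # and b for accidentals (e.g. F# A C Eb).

D F Bb

The numeral's case and figure indicate a major triad. In F major its root, the fourth degree, is Bb.
Stacking thirds from Bb gives Bb-D-F.
The figured bass 6 indicates first inversion, placing the third (D) in the bass: D-F-Bb.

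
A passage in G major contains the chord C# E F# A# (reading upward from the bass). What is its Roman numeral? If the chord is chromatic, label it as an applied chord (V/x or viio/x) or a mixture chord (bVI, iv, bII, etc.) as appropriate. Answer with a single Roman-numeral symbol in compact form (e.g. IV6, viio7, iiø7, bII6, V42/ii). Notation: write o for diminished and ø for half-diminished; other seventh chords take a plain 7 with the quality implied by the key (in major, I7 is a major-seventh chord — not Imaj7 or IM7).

V43/iii

The pitches F#-A#-C#-E form a dominant seventh chord rooted on F#.
F# is not a diatonic chord root with this quality in G major, but it lies a perfect fifth above B (iii), so the chord functions as an applied dominant of iii.
With C# in the bass the chord is in second inversion, so the figured bass is 43.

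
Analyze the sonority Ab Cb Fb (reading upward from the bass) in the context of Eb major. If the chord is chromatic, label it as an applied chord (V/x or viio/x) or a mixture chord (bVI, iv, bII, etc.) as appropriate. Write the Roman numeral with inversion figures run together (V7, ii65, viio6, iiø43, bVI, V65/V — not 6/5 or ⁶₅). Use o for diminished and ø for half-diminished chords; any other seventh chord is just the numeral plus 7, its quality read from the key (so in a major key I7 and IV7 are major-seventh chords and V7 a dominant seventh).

Stacked in thirds the chord is Fb-Ab-Cb: a major triad on Fb.
Fb is the lowered second degree of Eb major (diatonic 2 would be F). This is the Neapolitan sixth — a major triad on the lowered second degree, here in its customary first inversion.
With Ab in the bass the chord is in first inversion, so the figured bass is 6.

bII6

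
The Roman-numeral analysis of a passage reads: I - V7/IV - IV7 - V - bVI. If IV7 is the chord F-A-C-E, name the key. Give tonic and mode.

C major

The chord Fmaj7 is a major seventh chord rooted on F; its label is IV7.
Counting down 3 scale steps from F places the tonic on C; a major seventh chord on degree 4 is diatonic only in major.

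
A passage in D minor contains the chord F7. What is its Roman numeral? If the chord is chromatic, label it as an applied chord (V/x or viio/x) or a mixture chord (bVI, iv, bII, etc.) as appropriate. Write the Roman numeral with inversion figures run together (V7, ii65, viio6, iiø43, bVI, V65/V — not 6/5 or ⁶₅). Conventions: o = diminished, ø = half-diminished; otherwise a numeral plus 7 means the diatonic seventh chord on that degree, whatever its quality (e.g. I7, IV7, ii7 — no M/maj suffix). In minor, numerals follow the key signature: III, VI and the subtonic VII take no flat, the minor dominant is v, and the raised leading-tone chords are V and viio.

The pitches F-A-C-Eb form a dominant seventh chord rooted on F.
F is not a diatonic chord root with this quality in D minor, but it lies a perfect fifth above Bb (VI), so the chord functions as an applied dominant of VI.

V7/VI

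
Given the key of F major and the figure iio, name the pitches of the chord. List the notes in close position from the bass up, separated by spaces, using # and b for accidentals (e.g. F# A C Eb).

Scale degree 2 in F major is G; here the chord built on it is altered to a diminished triad. iio is the diminished supertonic triad, borrowed from the parallel minor.
So the chord is G-Bb-Db.

G Bb Db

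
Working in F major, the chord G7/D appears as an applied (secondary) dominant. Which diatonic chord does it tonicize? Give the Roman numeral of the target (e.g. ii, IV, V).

V

The chord is a dominant seventh chord on G.
A dominant resolves down a perfect fifth: G → C. In F major, C is scale degree 5, i.e. V.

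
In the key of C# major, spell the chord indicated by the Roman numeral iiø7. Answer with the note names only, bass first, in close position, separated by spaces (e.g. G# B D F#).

D# F# A C#

Scale degree 2 in C# major is D#; here the chord built on it is altered to a half-diminished seventh chord. iiø7 is the half-diminished supertonic seventh, borrowed from the parallel minor.
So the chord is D#-F#-A-C#, a half-diminished seventh chord.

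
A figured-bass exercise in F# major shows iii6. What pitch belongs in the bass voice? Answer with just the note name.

C#

iii in F# major has root A#; the chord is A#-C#-E#.
The figure 6 means first inversion — the third is in the bass.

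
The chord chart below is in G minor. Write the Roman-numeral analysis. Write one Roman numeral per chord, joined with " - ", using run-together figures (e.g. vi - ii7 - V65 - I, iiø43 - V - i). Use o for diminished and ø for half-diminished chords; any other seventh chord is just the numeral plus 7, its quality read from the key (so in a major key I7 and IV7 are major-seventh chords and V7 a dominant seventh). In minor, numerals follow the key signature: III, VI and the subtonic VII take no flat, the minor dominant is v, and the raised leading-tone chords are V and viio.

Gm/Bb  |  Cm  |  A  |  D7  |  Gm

i6 - iv - V/V - V7 - i

Gm/Bb: root G is the tonic; minor triad there is i6.
Cm: root C is the subdominant; minor triad there is iv.
A is the secondary dominant of V (major triad on A): V/V.
D7 has root D, degree 5 in G minor, so V7.
Gm has root G, degree 1 in G minor, so i.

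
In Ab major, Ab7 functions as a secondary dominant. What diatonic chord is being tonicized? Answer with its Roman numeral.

The chord is a dominant seventh chord on Ab.
A dominant resolves down a perfect fifth: Ab → Db. In Ab major, Db is scale degree 4, i.e. IV.

IV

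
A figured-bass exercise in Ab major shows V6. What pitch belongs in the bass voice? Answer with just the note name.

G

V in Ab major has root Eb; the chord is Eb-G-Bb.
The figure 6 means first inversion — the third is in the bass.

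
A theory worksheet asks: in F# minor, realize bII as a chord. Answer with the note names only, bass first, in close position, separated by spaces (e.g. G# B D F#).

G B D

bII is the Neapolitan chord — a major triad on the lowered second degree. In F# minor that root is G.
So the chord is G-B-D.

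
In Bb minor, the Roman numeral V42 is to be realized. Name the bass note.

V in Bb minor has root F; the chord is F-A-C-Eb.
The figure 42 means third inversion — the seventh is in the bass.

Eb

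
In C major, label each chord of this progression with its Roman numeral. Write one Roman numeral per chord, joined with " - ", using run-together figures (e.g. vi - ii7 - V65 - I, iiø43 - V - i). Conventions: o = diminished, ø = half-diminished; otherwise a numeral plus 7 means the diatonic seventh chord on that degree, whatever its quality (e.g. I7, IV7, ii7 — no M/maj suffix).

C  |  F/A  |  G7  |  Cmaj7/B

C: major triad on C = scale degree 1 → I.
F/A: root F is the subdominant; major triad there is IV6.
G7: root G is the dominant; dominant seventh chord there is V7.
Cmaj7/B has root C, degree 1 in C major, so I42.

I - IV6 - V7 - I42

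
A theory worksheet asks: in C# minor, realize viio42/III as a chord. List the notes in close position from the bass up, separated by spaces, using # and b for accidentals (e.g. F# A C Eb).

C D# F# A

viio42/III is a secondary leading-tone chord. The target III is E in C# minor; the applied chord is rooted a semitone below, on D#.
Building a fully diminished seventh chord on D# gives D#-F#-A-C.
The figured bass 42 indicates third inversion, placing the seventh (C) in the bass: C-D#-F#-A.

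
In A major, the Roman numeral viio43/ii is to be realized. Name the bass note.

E

The applied chord viio43/ii is rooted on A#: A#-C#-E-G.
The figure 43 means second inversion — the fifth is in the bass.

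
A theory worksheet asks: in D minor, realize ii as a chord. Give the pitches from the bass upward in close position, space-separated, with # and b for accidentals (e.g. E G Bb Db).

E G B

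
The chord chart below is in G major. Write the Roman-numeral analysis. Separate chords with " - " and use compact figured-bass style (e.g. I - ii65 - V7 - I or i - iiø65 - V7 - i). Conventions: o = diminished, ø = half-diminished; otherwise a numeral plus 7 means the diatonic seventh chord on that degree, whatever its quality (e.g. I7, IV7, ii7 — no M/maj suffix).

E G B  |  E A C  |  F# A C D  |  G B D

E-G-B has root E, degree 6 in G major, so vi.
E-A-C: root A is the supertonic; minor triad there is ii64.
F#-A-C-D: dominant seventh chord on D = scale degree 5 → V65.
G-B-D: major triad on G = scale degree 1 → I.

vi - ii64 - V65 - I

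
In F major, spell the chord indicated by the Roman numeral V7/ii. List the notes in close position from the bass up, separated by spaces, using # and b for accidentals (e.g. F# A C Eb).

D F# A C

V7/ii is a secondary dominant — the dominant seventh of ii. ii in F major is G, so the applied chord's root is D, a perfect fifth above.
Building a dominant seventh chord on D gives D-F#-A-C.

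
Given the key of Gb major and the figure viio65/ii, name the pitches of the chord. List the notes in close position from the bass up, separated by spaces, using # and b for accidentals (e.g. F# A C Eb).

viio65/ii is a secondary leading-tone chord. The target ii is Ab in Gb major; the applied chord is rooted a semitone below, on G.
Building a fully diminished seventh chord on G gives G-Bb-Db-Fb.
The figured bass 65 indicates first inversion, placing the third (Bb) in the bass: Bb-Db-Fb-G.

Bb Db Fb G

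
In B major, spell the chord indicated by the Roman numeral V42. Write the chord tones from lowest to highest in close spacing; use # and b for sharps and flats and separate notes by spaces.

In B major, the fifth degree is F#, and the diatonic chord built there is a dominant seventh chord.
Stacking thirds from F# gives F#-A#-C#-E.
With the 42 figure the chord is in third inversion; from the bass E upward in close position it reads E-F#-A#-C#.

E F# A# C#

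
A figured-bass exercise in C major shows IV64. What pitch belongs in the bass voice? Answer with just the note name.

C

IV in C major has root F; the chord is F-A-C.
The figure 64 means second inversion — the fifth is in the bass.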